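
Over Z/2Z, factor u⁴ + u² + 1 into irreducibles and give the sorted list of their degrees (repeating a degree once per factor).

Write g(u) = u⁴ + u² + 1.
Roots in Z/2Z: g(0) = 1; g(1) = 1.
Complete factorization: g(u) = (u² + u + 1)^2.
Factor degrees with multiplicity: 2 + 2 = 4.

2, 2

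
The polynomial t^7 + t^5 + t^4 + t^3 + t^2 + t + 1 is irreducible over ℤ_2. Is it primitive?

Yes

Write f(t) = t^7 + t^5 + t^4 + t^3 + t^2 + t + 1.
|GF(2^7)^×| = 2^7 − 1 = 127. Prime factorization: 127 = 127.
f is primitive ⇔ t has order 127 in GF(2)[t]/(f), i.e. t^(127/q) ≠ 1 for each prime q | 127.
t^(1) mod f = t.
None equal 1, so t has full order 127; f is primitive.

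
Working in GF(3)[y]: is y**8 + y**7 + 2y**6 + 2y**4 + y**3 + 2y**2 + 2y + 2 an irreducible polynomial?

Yes

Write h(y) = y**8 + y**7 + 2y**6 + 2y**4 + y**3 + 2y**2 + 2y + 2.
Check for roots in GF(3): h(0) = 2; h(1) = 1; h(2) = 2.
No roots, so no linear factors.
Monic irreducibles of degree 2 over GF(3): y**2 + 1, y**2 + y + 2, y**2 + 2y + 2.
None of them divide h (all give nonzero remainder).
Degree-3 irreducible divisors: test the 8 monic irreducibles of degree 3 over GF(3).
None of them divide h (all give nonzero remainder).
Degree-4 irreducible divisors: test the 18 monic irreducibles of degree 4 over GF(3).
None of them divide h (all give nonzero remainder).
No irreducible factor of degree ≤ 4 exists, so h is irreducible over GF(3).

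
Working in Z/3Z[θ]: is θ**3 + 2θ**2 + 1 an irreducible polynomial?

Yes

Write f(θ) = θ**3 + 2θ**2 + 1.
Check for roots in Z/3Z: f(0) = 1; f(1) = 1; f(2) = 2.
No roots. A degree-3 polynomial over a field with no linear factor is irreducible.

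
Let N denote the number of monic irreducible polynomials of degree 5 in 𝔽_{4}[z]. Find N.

The number of monic irreducibles of degree 5 over GF(4) is (1/5)·Σ_{d∣5} μ(5/d) 4^d.
Divisors of 5: 1, 5; μ(5/d) for each: -1, 1.
Σ = − 4^1 + 4^5 = 1020.
N = 1020/5 = 204.

204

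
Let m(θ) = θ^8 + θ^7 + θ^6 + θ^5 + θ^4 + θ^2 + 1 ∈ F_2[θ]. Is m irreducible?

Check for roots in F_2: m(0) = 1; m(1) = 1.
No roots, so no linear factors.
Monic irreducibles of degree 2 over GF(2): θ^2 + θ + 1.
None of them divide m (all give nonzero remainder).
Monic irreducibles of degree 3 over GF(2): θ^3 + θ + 1, θ^3 + θ^2 + 1.
None of them divide m (all give nonzero remainder).
Monic irreducibles of degree 4 over GF(2): θ^4 + θ + 1, θ^4 + θ^3 + 1, θ^4 + θ^3 + θ^2 + θ + 1.
None of them divide m (all give nonzero remainder).
No irreducible factor of degree ≤ 4 exists, so m is irreducible over GF(2).

Yes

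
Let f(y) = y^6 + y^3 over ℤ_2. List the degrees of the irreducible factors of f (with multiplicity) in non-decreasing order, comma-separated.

1, 1, 1, 1, 2

Roots in ℤ_2: f(0) = 0 → root; f(1) = 0 → root.
Linear factors from roots: (y), (y + 1).
Complete factorization: f(y) = (y + 1)·(y)^3·(y^2 + y + 1).
Factor degrees with multiplicity: 1 + 1 + 1 + 1 + 2 = 6.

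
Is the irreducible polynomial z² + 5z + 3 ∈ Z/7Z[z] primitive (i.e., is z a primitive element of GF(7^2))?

Yes

Write f(z) = z² + 5z + 3.
|GF(7^2)^×| = 7^2 − 1 = 48. Prime factorization: 48 = 2^4·3.
f is primitive ⇔ z has order 48 in GF(7)[z]/(f), i.e. z^(48/q) ≠ 1 for each prime q | 48.
z^(24) mod f = 6.
z^(16) mod f = 2.
None equal 1, so z has full order 48; f is primitive.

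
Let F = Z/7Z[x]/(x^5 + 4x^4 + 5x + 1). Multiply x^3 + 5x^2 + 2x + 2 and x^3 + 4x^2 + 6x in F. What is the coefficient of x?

Multiply in Z/7Z[x]: (x^3 + 5x^2 + 2x + 2)·(x^3 + 4x^2 + 6x) = x^6 + 2x^5 + 5x^3 + 6x^2 + 5x.
Reduce using x^5 ≡ 3x^4 + 2x + 6 (mod x^5 + 4x^4 + 5x + 1).
Reduced: x^4 + 5x^3 + x^2 + 2.

0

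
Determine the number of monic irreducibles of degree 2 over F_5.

10

By the necklace-counting formula, N_5(2) = (1/2) Σ_{d|2} μ(2/d)·5^d.
Divisors of 2: 1, 2; μ(2/d) for each: -1, 1.
Σ = − 5^1 + 5^2 = 20.
N = 20/2 = 10.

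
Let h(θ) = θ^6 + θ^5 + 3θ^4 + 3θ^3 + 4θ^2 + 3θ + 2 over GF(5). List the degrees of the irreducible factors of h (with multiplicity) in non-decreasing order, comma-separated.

6

Roots in GF(5): h(0) = 2; h(1) = 2; h(2) = 2; h(3) = 3; h(4) = 3.
Complete factorization: h(θ) = (θ^6 + θ^5 + 3θ^4 + 3θ^3 + 4θ^2 + 3θ + 2).
Factor degrees with multiplicity: 6 = 6.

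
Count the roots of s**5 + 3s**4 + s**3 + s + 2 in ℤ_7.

2

Write h(s) = s**5 + 3s**4 + s**3 + s + 2.
Evaluate at each of the 7 elements of ℤ_7:
h(0) = 2; h(1) = 1; h(2) = 1; h(3) = 0 → root; h(4) = 0 → root; h(5) = 1; h(6) = 2.
Roots: {3, 4}.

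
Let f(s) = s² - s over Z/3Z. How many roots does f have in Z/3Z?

Evaluate at each of the 3 elements of Z/3Z:
f(0) = 0 → root; f(1) = 0 → root; f(2) = 2.
Roots: {0, 1}.

2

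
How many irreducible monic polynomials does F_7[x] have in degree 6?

Gauss's count: N_{7}(6) = (1/6) Σ_{d|6} μ(6/d)·7^d.
Divisors of 6: 1, 2, 3, 6; μ(6/d) for each: 1, -1, -1, 1.
Σ = 7^1 − 7^2 − 7^3 + 7^6 = 117264.
N = 117264/6 = 19544.

19544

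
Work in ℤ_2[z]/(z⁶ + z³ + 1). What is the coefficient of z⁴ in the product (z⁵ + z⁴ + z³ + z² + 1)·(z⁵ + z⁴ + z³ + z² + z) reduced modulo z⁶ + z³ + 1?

Multiply in ℤ_2[z]: (z⁵ + z⁴ + z³ + z² + 1)·(z⁵ + z⁴ + z³ + z² + z) = z¹⁰ + z⁸ + z⁴ + z² + z.
Reduce using z⁶ ≡ z³ + 1 (mod z⁶ + z³ + 1).
Reduced: z⁵ + z⁴.

1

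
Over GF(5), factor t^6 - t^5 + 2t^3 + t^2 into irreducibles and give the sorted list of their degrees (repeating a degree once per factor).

1, 1, 2, 2

Write g(t) = t^6 - t^5 + 2t^3 + t^2.
Roots in GF(5): g(0) = 0 → root; g(1) = 3; g(2) = 2; g(3) = 4; g(4) = 1.
Linear factors from roots: (t).
Complete factorization: g(t) = (t)^2·(t^2 - 2)·(t^2 - t + 2).
Factor degrees with multiplicity: 1 + 1 + 2 + 2 = 6.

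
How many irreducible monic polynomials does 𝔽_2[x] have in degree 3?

Gauss's count: N_{2}(3) = (1/3) Σ_{d|3} μ(3/d)·2^d.
Divisors of 3: 1, 3; μ(3/d) for each: -1, 1.
Σ = − 2^1 + 2^3 = 6.
N = 6/3 = 2.

2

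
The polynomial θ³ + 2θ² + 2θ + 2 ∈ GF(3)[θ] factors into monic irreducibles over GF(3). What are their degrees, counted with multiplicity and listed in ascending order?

3

Write g(θ) = θ³ + 2θ² + 2θ + 2.
Roots in GF(3): g(0) = 2; g(1) = 1; g(2) = 1.
Complete factorization: g(θ) = (θ³ + 2θ² + 2θ + 2).
Factor degrees with multiplicity: 3 = 3.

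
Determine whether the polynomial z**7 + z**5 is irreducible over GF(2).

No

Write P(z) = z**7 + z**5.
Check for roots in GF(2): P(0) = 0 → root; P(1) = 0 → root.
P(0) = 0, so (z) divides P(z); P is reducible.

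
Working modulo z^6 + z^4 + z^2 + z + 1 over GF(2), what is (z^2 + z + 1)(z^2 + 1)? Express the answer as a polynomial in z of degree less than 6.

Multiply in GF(2)[z]: (z^2 + z + 1)·(z^2 + 1) = z^4 + z^3 + z + 1.
Reduced: z^4 + z^3 + z + 1.

z^4 + z^3 + z + 1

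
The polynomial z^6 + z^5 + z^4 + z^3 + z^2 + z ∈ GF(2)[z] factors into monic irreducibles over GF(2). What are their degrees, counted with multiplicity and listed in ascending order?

Write h(z) = z^6 + z^5 + z^4 + z^3 + z^2 + z.
Roots in GF(2): h(0) = 0 → root; h(1) = 0 → root.
Linear factors from roots: (z), (z + 1).
Complete factorization: h(z) = (z)·(z + 1)·(z^2 + z + 1)^2.
Factor degrees with multiplicity: 1 + 1 + 2 + 2 = 6.

1, 1, 2, 2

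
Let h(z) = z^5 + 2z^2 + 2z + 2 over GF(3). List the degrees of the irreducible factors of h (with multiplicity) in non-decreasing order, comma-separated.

Roots in GF(3): h(0) = 2; h(1) = 1; h(2) = 1.
Complete factorization: h(z) = (z^2 + 1)·(z^3 + 2z + 2).
Factor degrees with multiplicity: 2 + 3 = 5.

2, 3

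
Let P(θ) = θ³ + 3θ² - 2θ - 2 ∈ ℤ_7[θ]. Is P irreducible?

Check for roots in ℤ_7: P(0) = 5; P(1) = 0 → root; P(2) = 0 → root; P(3) = 4; P(4) = 4; P(5) = 6; P(6) = 2.
P(1) = 0, so (θ − 1) divides P(θ); P is reducible.

No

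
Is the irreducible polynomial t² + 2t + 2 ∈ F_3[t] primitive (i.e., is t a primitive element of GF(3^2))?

Write f(t) = t² + 2t + 2.
|GF(3^2)^×| = 3^2 − 1 = 8. Prime factorization: 8 = 2^3.
f is primitive ⇔ t has order 8 in GF(3)[t]/(f), i.e. t^(8/q) ≠ 1 for each prime q | 8.
t^(4) mod f = 2.
None equal 1, so t has full order 8; f is primitive.

Yes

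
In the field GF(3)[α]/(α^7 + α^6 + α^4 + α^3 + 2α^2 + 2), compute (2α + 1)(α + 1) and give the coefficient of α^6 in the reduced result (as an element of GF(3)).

0

Multiply in GF(3)[α]: (2α + 1)·(α + 1) = 2α^2 + 1.
Reduced: 2α^2 + 1.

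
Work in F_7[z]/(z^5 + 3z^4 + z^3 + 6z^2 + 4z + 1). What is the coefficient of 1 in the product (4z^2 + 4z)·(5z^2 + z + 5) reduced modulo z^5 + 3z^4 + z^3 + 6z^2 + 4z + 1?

0

Multiply in F_7[z]: (4z^2 + 4z)·(5z^2 + z + 5) = 6z^4 + 3z^3 + 3z^2 + 6z.
Reduced: 6z^4 + 3z^3 + 3z^2 + 6z.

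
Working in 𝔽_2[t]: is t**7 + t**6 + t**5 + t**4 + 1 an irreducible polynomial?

Yes

Write P(t) = t**7 + t**6 + t**5 + t**4 + 1.
Check for roots in 𝔽_2: P(0) = 1; P(1) = 1.
No roots, so no linear factors.
Monic irreducibles of degree 2 over GF(2): t**2 + t + 1.
None of them divide P (all give nonzero remainder).
Monic irreducibles of degree 3 over GF(2): t**3 + t + 1, t**3 + t**2 + 1.
None of them divide P (all give nonzero remainder).
No irreducible factor of degree ≤ 3 exists, so P is irreducible over GF(2).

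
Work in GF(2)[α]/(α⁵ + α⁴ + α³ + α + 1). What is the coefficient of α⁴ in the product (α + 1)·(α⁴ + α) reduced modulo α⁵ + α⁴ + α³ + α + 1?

Multiply in GF(2)[α]: (α + 1)·(α⁴ + α) = α⁵ + α⁴ + α² + α.
Reduce using α⁵ ≡ α⁴ + α³ + α + 1 (mod α⁵ + α⁴ + α³ + α + 1).
Reduced: α³ + α² + 1.

0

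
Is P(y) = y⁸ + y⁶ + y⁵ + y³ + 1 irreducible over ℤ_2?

Check for roots in ℤ_2: P(0) = 1; P(1) = 1.
No roots, so no linear factors.
Monic irreducibles of degree 2 over GF(2): y² + y + 1.
None of them divide P (all give nonzero remainder).
Monic irreducibles of degree 3 over GF(2): y³ + y + 1, y³ + y² + 1.
None of them divide P (all give nonzero remainder).
Monic irreducibles of degree 4 over GF(2): y⁴ + y + 1, y⁴ + y³ + 1, y⁴ + y³ + y² + y + 1.
None of them divide P (all give nonzero remainder).
No irreducible factor of degree ≤ 4 exists, so P is irreducible over GF(2).

Yes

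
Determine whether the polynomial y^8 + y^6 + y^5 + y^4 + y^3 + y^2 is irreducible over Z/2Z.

Write f(y) = y^8 + y^6 + y^5 + y^4 + y^3 + y^2.
Check for roots in Z/2Z: f(0) = 0 → root; f(1) = 0 → root.
f(0) = 0, so (y) divides f(y); f is reducible.

No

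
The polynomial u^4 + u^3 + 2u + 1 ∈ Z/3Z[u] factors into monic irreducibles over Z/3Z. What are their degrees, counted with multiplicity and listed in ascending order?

4

Write f(u) = u^4 + u^3 + 2u + 1.
Roots in Z/3Z: f(0) = 1; f(1) = 2; f(2) = 2.
Complete factorization: f(u) = (u^4 + u^3 + 2u + 1).
Factor degrees with multiplicity: 4 = 4.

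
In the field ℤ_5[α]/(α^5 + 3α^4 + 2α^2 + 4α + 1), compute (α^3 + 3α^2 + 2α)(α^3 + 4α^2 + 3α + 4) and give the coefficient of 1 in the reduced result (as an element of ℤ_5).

Multiply in ℤ_5[α]: (α^3 + 3α^2 + 2α)·(α^3 + 4α^2 + 3α + 4) = α^6 + 2α^5 + 2α^4 + α^3 + 3α^2 + 3α.
Reduce using α^5 ≡ 2α^4 + 3α^2 + α + 4 (mod α^5 + 3α^4 + 2α^2 + 4α + 1).
Reduced: 4α^3 + α^2 + α + 1.

1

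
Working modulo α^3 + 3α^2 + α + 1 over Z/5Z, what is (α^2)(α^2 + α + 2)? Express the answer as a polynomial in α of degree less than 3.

Multiply in Z/5Z[α]: (α^2)·(α^2 + α + 2) = α^4 + α^3 + 2α^2.
Reduce using α^3 ≡ 2α^2 + 4α + 4 (mod α^3 + 3α^2 + α + 1).
Reduced: 2α^2 + α + 2.

2α^2 + α + 2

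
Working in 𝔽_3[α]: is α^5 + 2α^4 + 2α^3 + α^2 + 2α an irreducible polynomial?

No

Write f(α) = α^5 + 2α^4 + 2α^3 + α^2 + 2α.
Check for roots in 𝔽_3: f(0) = 0 → root; f(1) = 2; f(2) = 1.
f(0) = 0, so (α) divides f(α); f is reducible.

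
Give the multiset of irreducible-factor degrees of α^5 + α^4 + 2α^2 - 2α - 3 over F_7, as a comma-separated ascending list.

Write f(α) = α^5 + α^4 + 2α^2 - 2α - 3.
Linear factors from roots: (α - 2), (α + 2).
Complete factorization: f(α) = (α + 2)·(α - 2)·(α^3 + α^2 - 3α - 1).
Factor degrees with multiplicity: 1 + 1 + 3 = 5.

1, 1, 3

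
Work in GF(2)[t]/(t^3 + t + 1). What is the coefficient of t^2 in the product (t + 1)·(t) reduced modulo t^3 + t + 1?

Multiply in GF(2)[t]: (t + 1)·(t) = t^2 + t.
Reduced: t^2 + t.

1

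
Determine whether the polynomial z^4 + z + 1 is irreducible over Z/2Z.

Yes

Write m(z) = z^4 + z + 1.
Check for roots in Z/2Z: m(0) = 1; m(1) = 1.
No roots, so no linear factors.
Monic irreducibles of degree 2 over GF(2): z^2 + z + 1.
None of them divide m (all give nonzero remainder).
No irreducible factor of degree ≤ 2 exists, so m is irreducible over GF(2).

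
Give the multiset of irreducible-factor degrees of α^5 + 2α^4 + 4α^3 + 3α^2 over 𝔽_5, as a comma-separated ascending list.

1, 1, 1, 1, 1

Write g(α) = α^5 + 2α^4 + 4α^3 + 3α^2.
Roots in 𝔽_5: g(0) = 0 → root; g(1) = 0 → root; g(2) = 3; g(3) = 0 → root; g(4) = 0 → root.
Linear factors from roots: (α), (α + 4), (α + 2), (α + 1).
Complete factorization: g(α) = (α + 1)·(α + 2)·(α + 4)·(α)^2.
Factor degrees with multiplicity: 1 + 1 + 1 + 1 + 1 = 5.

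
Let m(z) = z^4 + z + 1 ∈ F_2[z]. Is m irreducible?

Check for roots in F_2: m(0) = 1; m(1) = 1.
No roots, so no linear factors.
Monic irreducibles of degree 2 over GF(2): z^2 + z + 1.
None of them divide m (all give nonzero remainder).
No irreducible factor of degree ≤ 2 exists, so m is irreducible over GF(2).

Yes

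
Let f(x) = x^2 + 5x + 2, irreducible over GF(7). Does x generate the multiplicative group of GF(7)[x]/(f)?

No

|GF(7^2)^×| = 7^2 − 1 = 48. Prime factorization: 48 = 2^4·3.
f is primitive ⇔ x has order 48 in GF(7)[x]/(f), i.e. x^(48/q) ≠ 1 for each prime q | 48.
x^(24) mod f = 1
x^(16) mod f = 4.
Since x^(24) = 1, the order of x divides 24 < 48; not primitive.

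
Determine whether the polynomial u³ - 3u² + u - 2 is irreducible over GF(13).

Yes

Write f(u) = u³ - 3u² + u - 2.
Check each element of GF(13) for a root: f(0)=11, f(1)=10, f(2)=9, f(3)=1, f(4)=5, f(5)=1, f(6)=8, f(7)=6, f(8)=1, f(9)=12, f(10)=6, f(11)=2, f(12)=6.
No roots. A degree-3 polynomial over a field with no linear factor is irreducible.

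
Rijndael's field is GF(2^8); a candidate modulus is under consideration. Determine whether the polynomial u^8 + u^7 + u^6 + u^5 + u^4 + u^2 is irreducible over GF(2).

No

Write f(u) = u^8 + u^7 + u^6 + u^5 + u^4 + u^2.
Check for roots in GF(2): f(0) = 0 → root; f(1) = 0 → root.
f(0) = 0, so (u) divides f(u); f is reducible.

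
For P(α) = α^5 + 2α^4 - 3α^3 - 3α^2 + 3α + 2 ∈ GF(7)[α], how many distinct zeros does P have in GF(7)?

2

Evaluate at each of the 7 elements of GF(7):
P(0) = 2; P(1) = 2; P(2) = 1; P(3) = 0 → root; P(4) = 1; P(5) = 1; P(6) = 0 → root.
Roots: {3, 6}.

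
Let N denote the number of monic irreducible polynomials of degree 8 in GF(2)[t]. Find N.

30

By the necklace-counting formula, N_2(8) = (1/8) Σ_{d|8} μ(8/d)·2^d.
Divisors of 8: 1, 2, 4, 8; μ(8/d) for each: 0, 0, -1, 1.
Σ = − 2^4 + 2^8 = 240.
N = 240/8 = 30.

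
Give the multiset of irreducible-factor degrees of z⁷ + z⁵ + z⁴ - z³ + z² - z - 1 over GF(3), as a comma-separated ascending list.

Write h(z) = z⁷ + z⁵ + z⁴ - z³ + z² - z - 1.
Roots in GF(3): h(0) = 2; h(1) = 1; h(2) = 1.
Complete factorization: h(z) = (z⁷ + z⁵ + z⁴ - z³ + z² - z - 1).
Factor degrees with multiplicity: 7 = 7.

7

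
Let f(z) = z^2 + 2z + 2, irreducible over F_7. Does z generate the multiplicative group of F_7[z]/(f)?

No

|GF(7^2)^×| = 7^2 − 1 = 48. Prime factorization: 48 = 2^4·3.
f is primitive ⇔ z has order 48 in GF(7)[z]/(f), i.e. z^(48/q) ≠ 1 for each prime q | 48.
z^(24) mod f = 1
z^(16) mod f = 4.
Since z^(24) = 1, the order of z divides 24 < 48; not primitive.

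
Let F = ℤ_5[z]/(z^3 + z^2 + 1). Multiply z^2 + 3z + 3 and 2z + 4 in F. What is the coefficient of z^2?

Multiply in ℤ_5[z]: (z^2 + 3z + 3)·(2z + 4) = 2z^3 + 3z + 2.
Reduce using z^3 ≡ 4z^2 + 4 (mod z^3 + z^2 + 1).
Reduced: 3z^2 + 3z.

3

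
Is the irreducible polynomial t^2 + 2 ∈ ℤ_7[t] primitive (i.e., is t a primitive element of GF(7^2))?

No

Write f(t) = t^2 + 2.
|GF(7^2)^×| = 7^2 − 1 = 48. Prime factorization: 48 = 2^4·3.
f is primitive ⇔ t has order 48 in GF(7)[t]/(f), i.e. t^(48/q) ≠ 1 for each prime q | 48.
t^(24) mod f = 1
t^(16) mod f = 4.
Since t^(24) = 1, the order of t divides 24 < 48; not primitive.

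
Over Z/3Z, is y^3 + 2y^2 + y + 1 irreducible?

Yes

Write g(y) = y^3 + 2y^2 + y + 1.
Check for roots in Z/3Z: g(0) = 1; g(1) = 2; g(2) = 1.
No roots. A degree-3 polynomial over a field with no linear factor is irreducible.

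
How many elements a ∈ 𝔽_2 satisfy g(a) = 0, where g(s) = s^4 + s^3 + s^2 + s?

Evaluate at each of the 2 elements of 𝔽_2:
g(0) = 0 → root; g(1) = 0 → root.
Roots: {0, 1}.

2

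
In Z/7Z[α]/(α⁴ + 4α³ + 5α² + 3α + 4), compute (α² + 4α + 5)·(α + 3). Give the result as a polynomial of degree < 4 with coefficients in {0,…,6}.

Multiply in Z/7Z[α]: (α² + 4α + 5)·(α + 3) = α³ + 3α + 1.
Reduced: α³ + 3α + 1.

α^3 + 3α + 1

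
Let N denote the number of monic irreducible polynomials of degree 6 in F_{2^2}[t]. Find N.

670

By the necklace-counting formula, N_4(6) = (1/6) Σ_{d|6} μ(6/d)·4^d.
Divisors of 6: 1, 2, 3, 6; μ(6/d) for each: 1, -1, -1, 1.
Σ = 4^1 − 4^2 − 4^3 + 4^6 = 4020.
N = 4020/6 = 670.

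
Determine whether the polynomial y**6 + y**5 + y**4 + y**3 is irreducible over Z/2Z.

No

Write m(y) = y**6 + y**5 + y**4 + y**3.
Check for roots in Z/2Z: m(0) = 0 → root; m(1) = 0 → root.
m(0) = 0, so (y) divides m(y); m is reducible.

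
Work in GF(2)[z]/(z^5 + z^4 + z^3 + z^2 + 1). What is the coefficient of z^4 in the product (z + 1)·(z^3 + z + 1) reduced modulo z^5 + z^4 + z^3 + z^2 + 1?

Multiply in GF(2)[z]: (z + 1)·(z^3 + z + 1) = z^4 + z^3 + z^2 + 1.
Reduced: z^4 + z^3 + z^2 + 1.

1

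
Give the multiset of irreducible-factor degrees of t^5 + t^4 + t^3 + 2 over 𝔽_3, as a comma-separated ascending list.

2, 3

Write g(t) = t^5 + t^4 + t^3 + 2.
Roots in 𝔽_3: g(0) = 2; g(1) = 2; g(2) = 1.
Complete factorization: g(t) = (t^2 + 1)·(t^3 + t^2 + 2).
Factor degrees with multiplicity: 2 + 3 = 5.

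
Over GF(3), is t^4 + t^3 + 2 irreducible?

Yes

Write f(t) = t^4 + t^3 + 2.
Check for roots in GF(3): f(0) = 2; f(1) = 1; f(2) = 2.
No roots, so no linear factors.
Monic irreducibles of degree 2 over GF(3): t^2 + 1, t^2 + t + 2, t^2 + 2t + 2.
None of them divide f (all give nonzero remainder).
No irreducible factor of degree ≤ 2 exists, so f is irreducible over GF(3).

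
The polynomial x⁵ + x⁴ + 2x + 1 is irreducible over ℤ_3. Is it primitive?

Yes

Write f(x) = x⁵ + x⁴ + 2x + 1.
|GF(3^5)^×| = 3^5 − 1 = 242. Prime factorization: 242 = 2·11^2.
f is primitive ⇔ x has order 242 in GF(3)[x]/(f), i.e. x^(242/q) ≠ 1 for each prime q | 242.
x^(121) mod f = 2.
x^(22) mod f = x³ + 2.
None equal 1, so x has full order 242; f is primitive.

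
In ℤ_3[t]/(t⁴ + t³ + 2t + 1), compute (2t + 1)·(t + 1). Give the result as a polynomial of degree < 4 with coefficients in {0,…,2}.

Multiply in ℤ_3[t]: (2t + 1)·(t + 1) = 2t² + 1.
Reduced: 2t² + 1.

2t^2 + 1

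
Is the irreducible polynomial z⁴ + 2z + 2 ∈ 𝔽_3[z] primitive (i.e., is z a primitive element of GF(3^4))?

Yes

Write f(z) = z⁴ + 2z + 2.
|GF(3^4)^×| = 3^4 − 1 = 80. Prime factorization: 80 = 2^4·5.
f is primitive ⇔ z has order 80 in GF(3)[z]/(f), i.e. z^(80/q) ≠ 1 for each prime q | 80.
z^(40) mod f = 2.
z^(16) mod f = z³ + 2z + 2.
None equal 1, so z has full order 80; f is primitive.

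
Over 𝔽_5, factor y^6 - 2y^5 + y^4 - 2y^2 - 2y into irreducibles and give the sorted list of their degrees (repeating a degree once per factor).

Write h(y) = y^6 - 2y^5 + y^4 - 2y^2 - 2y.
Roots in 𝔽_5: h(0) = 0 → root; h(1) = 1; h(2) = 4; h(3) = 0 → root; h(4) = 4.
Linear factors from roots: (y), (y + 2).
Complete factorization: h(y) = (y)·(y + 2)·(y^2 + 2)·(y^2 + y + 2).
Factor degrees with multiplicity: 1 + 1 + 2 + 2 = 6.

1, 1, 2, 2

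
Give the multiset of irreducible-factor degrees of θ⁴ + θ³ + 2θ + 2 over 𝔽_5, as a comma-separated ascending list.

1, 1, 2

Write g(θ) = θ⁴ + θ³ + 2θ + 2.
Roots in 𝔽_5: g(0) = 2; g(1) = 1; g(2) = 0 → root; g(3) = 1; g(4) = 0 → root.
Linear factors from roots: (θ + 3), (θ + 1).
Complete factorization: g(θ) = (θ + 1)·(θ + 3)·(θ² + 2θ + 4).
Factor degrees with multiplicity: 1 + 1 + 2 = 4.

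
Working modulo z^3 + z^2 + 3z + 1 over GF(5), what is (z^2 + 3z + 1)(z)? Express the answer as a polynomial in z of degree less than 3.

2z^2 + 3z + 4

Multiply in GF(5)[z]: (z^2 + 3z + 1)·(z) = z^3 + 3z^2 + z.
Reduce using z^3 ≡ 4z^2 + 2z + 4 (mod z^3 + z^2 + 3z + 1).
Reduced: 2z^2 + 3z + 4.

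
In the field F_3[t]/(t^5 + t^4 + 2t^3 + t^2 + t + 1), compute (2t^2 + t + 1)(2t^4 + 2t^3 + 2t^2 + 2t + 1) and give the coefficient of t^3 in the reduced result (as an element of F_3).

0

Multiply in F_3[t]: (2t^2 + t + 1)·(2t^4 + 2t^3 + 2t^2 + 2t + 1) = t^6 + 2t^4 + 2t^3 + 1.
Reduce using t^5 ≡ 2t^4 + t^3 + 2t^2 + 2t + 2 (mod t^5 + t^4 + 2t^3 + t^2 + t + 1).
Reduced: t^4 + 2.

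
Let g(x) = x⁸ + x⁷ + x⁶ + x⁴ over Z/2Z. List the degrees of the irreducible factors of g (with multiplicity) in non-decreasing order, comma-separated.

Roots in Z/2Z: g(0) = 0 → root; g(1) = 0 → root.
Linear factors from roots: (x), (x + 1).
Complete factorization: g(x) = (x + 1)·(x)^4·(x³ + x + 1).
Factor degrees with multiplicity: 1 + 1 + 1 + 1 + 1 + 3 = 8.

1, 1, 1, 1, 1, 3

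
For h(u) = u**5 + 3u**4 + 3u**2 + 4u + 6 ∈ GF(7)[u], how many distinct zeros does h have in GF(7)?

2

Evaluate at each of the 7 elements of GF(7):
h(0) = 6; h(1) = 3; h(2) = 1; h(3) = 6; h(4) = 0 → root; h(5) = 5; h(6) = 0 → root.
Roots: {4, 6}.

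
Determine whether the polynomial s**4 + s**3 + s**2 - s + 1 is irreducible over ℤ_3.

Write g(s) = s**4 + s**3 + s**2 - s + 1.
Check for roots in ℤ_3: g(0) = 1; g(1) = 0 → root; g(2) = 0 → root.
g(1) = 0, so (s − 1) divides g(s); g is reducible.

No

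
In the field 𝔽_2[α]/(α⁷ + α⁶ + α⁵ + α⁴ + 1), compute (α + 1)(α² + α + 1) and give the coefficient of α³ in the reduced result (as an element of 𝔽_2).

1

Multiply in 𝔽_2[α]: (α + 1)·(α² + α + 1) = α³ + 1.
Reduced: α³ + 1.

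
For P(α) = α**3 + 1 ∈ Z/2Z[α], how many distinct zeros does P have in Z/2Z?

1

Evaluate at each of the 2 elements of Z/2Z:
P(0) = 1; P(1) = 0 → root.
Roots: {1}.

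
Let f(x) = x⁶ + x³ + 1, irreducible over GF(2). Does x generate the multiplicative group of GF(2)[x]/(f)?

No

|GF(2^6)^×| = 2^6 − 1 = 63. Prime factorization: 63 = 3^2·7.
f is primitive ⇔ x has order 63 in GF(2)[x]/(f), i.e. x^(63/q) ≠ 1 for each prime q | 63.
x^(21) mod f = x³.
x^(9) mod f = 1
Since x^(9) = 1, the order of x divides 9 < 63; not primitive.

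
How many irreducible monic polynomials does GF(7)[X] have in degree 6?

19544

x^(7^6) − x is the product of all monic irreducibles of degree dividing 6; Möbius inversion gives N = (1/6) Σ μ(6/d)·7^d.
Divisors of 6: 1, 2, 3, 6; μ(6/d) for each: 1, -1, -1, 1.
Σ = 7^1 − 7^2 − 7^3 + 7^6 = 117264.
N = 117264/6 = 19544.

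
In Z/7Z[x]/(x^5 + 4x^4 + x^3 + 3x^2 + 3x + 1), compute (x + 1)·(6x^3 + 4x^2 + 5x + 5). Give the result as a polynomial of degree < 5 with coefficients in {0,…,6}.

6x^4 + 3x^3 + 2x^2 + 3x + 5

Multiply in Z/7Z[x]: (x + 1)·(6x^3 + 4x^2 + 5x + 5) = 6x^4 + 3x^3 + 2x^2 + 3x + 5.
Reduced: 6x^4 + 3x^3 + 2x^2 + 3x + 5.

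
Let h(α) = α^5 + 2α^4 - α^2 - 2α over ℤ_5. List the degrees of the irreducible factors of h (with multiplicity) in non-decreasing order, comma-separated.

1, 1, 1, 2

Roots in ℤ_5: h(0) = 0 → root; h(1) = 0 → root; h(2) = 1; h(3) = 0 → root; h(4) = 2.
Linear factors from roots: (α), (α - 1), (α + 2).
Complete factorization: h(α) = (α)·(α + 2)·(α - 1)·(α^2 + α + 1).
Factor degrees with multiplicity: 1 + 1 + 1 + 2 = 5.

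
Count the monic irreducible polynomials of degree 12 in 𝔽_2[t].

335

x^(2^12) − x is the product of all monic irreducibles of degree dividing 12; Möbius inversion gives N = (1/12) Σ μ(12/d)·2^d.
Divisors of 12: 1, 2, 3, 4, 6, 12; μ(12/d) for each: 0, 1, 0, -1, -1, 1.
Σ = 2^2 − 2^4 − 2^6 + 2^12 = 4020.
N = 4020/12 = 335.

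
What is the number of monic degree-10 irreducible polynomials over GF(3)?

5880

Gauss's count: N_{3}(10) = (1/10) Σ_{d|10} μ(10/d)·3^d.
Divisors of 10: 1, 2, 5, 10; μ(10/d) for each: 1, -1, -1, 1.
Σ = 3^1 − 3^2 − 3^5 + 3^10 = 58800.
N = 58800/10 = 5880.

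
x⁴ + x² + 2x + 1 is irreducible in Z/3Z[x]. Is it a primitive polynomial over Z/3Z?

No

Write f(x) = x⁴ + x² + 2x + 1.
|GF(3^4)^×| = 3^4 − 1 = 80. Prime factorization: 80 = 2^4·5.
f is primitive ⇔ x has order 80 in GF(3)[x]/(f), i.e. x^(80/q) ≠ 1 for each prime q | 80.
x^(40) mod f = 1
x^(16) mod f = 2x³ + 2.
Since x^(40) = 1, the order of x divides 40 < 80; not primitive.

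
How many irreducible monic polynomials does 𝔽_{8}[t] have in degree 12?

5726600880

By the necklace-counting formula, N_8(12) = (1/12) Σ_{d|12} μ(12/d)·8^d.
Divisors of 12: 1, 2, 3, 4, 6, 12; μ(12/d) for each: 0, 1, 0, -1, -1, 1.
Σ = 8^2 − 8^4 − 8^6 + 8^12 = 68719210560.
N = 68719210560/12 = 5726600880.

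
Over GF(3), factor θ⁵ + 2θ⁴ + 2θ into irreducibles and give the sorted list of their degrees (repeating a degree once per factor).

1, 4

Write h(θ) = θ⁵ + 2θ⁴ + 2θ.
Roots in GF(3): h(0) = 0 → root; h(1) = 2; h(2) = 2.
Linear factors from roots: (θ).
Complete factorization: h(θ) = (θ)·(θ⁴ + 2θ³ + 2).
Factor degrees with multiplicity: 1 + 4 = 5.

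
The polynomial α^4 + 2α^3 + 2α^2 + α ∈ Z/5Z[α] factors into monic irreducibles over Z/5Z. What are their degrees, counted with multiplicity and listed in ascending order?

Write h(α) = α^4 + 2α^3 + 2α^2 + α.
Roots in Z/5Z: h(0) = 0 → root; h(1) = 1; h(2) = 2; h(3) = 1; h(4) = 0 → root.
Linear factors from roots: (α), (α + 1).
Complete factorization: h(α) = (α)·(α + 1)·(α^2 + α + 1).
Factor degrees with multiplicity: 1 + 1 + 2 = 4.

1, 1, 2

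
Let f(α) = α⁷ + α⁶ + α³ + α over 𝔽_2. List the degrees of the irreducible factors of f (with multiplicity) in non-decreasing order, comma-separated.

1, 1, 2, 3

Roots in 𝔽_2: f(0) = 0 → root; f(1) = 0 → root.
Linear factors from roots: (α), (α + 1).
Complete factorization: f(α) = (α)·(α + 1)·(α² + α + 1)·(α³ + α² + 1).
Factor degrees with multiplicity: 1 + 1 + 2 + 3 = 7.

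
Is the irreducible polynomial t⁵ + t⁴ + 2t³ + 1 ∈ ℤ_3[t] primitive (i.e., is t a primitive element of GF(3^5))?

Write f(t) = t⁵ + t⁴ + 2t³ + 1.
|GF(3^5)^×| = 3^5 − 1 = 242. Prime factorization: 242 = 2·11^2.
f is primitive ⇔ t has order 242 in GF(3)[t]/(f), i.e. t^(242/q) ≠ 1 for each prime q | 242.
t^(121) mod f = 2.
t^(22) mod f = t⁴ + t² + 2t + 2.
None equal 1, so t has full order 242; f is primitive.

Yes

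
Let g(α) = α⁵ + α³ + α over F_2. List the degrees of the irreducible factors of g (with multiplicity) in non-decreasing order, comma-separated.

1, 2, 2

Roots in F_2: g(0) = 0 → root; g(1) = 1.
Linear factors from roots: (α).
Complete factorization: g(α) = (α)·(α² + α + 1)^2.
Factor degrees with multiplicity: 1 + 2 + 2 = 5.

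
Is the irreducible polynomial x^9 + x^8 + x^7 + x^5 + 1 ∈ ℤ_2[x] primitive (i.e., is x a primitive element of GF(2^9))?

No

Write f(x) = x^9 + x^8 + x^7 + x^5 + 1.
|GF(2^9)^×| = 2^9 − 1 = 511. Prime factorization: 511 = 7·73.
f is primitive ⇔ x has order 511 in GF(2)[x]/(f), i.e. x^(511/q) ≠ 1 for each prime q | 511.
x^(73) mod f = 1
x^(7) mod f = x^7.
Since x^(73) = 1, the order of x divides 73 < 511; not primitive.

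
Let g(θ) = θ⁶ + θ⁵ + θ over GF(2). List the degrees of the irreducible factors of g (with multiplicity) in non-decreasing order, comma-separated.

1, 2, 3

Roots in GF(2): g(0) = 0 → root; g(1) = 1.
Linear factors from roots: (θ).
Complete factorization: g(θ) = (θ)·(θ² + θ + 1)·(θ³ + θ + 1).
Factor degrees with multiplicity: 1 + 2 + 3 = 6.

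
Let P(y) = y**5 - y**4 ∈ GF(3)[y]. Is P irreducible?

No

Check for roots in GF(3): P(0) = 0 → root; P(1) = 0 → root; P(2) = 1.
P(0) = 0, so (y) divides P(y); P is reducible.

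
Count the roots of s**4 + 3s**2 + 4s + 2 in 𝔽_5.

Write P(s) = s**4 + 3s**2 + 4s + 2.
Evaluate at each of the 5 elements of 𝔽_5:
P(0) = 2; P(1) = 0 → root; P(2) = 3; P(3) = 2; P(4) = 2.
Roots: {1}.

1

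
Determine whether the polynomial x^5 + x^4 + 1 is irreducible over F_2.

No

Write P(x) = x^5 + x^4 + 1.
Check for roots in F_2: P(0) = 1; P(1) = 1.
No roots, so no linear factors.
Monic irreducibles of degree 2 over GF(2): x^2 + x + 1.
x^2 + x + 1 divides P: P(x) = (x^2 + x + 1)·(x^3 + x + 1).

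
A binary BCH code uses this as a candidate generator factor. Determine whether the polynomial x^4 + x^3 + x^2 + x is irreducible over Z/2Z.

Write P(x) = x^4 + x^3 + x^2 + x.
Check for roots in Z/2Z: P(0) = 0 → root; P(1) = 0 → root.
P(0) = 0, so (x) divides P(x); P is reducible.

No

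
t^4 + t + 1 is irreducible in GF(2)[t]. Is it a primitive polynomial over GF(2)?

Yes

Write f(t) = t^4 + t + 1.
|GF(2^4)^×| = 2^4 − 1 = 15. Prime factorization: 15 = 3·5.
f is primitive ⇔ t has order 15 in GF(2)[t]/(f), i.e. t^(15/q) ≠ 1 for each prime q | 15.
t^(5) mod f = t^2 + t.
t^(3) mod f = t^3.
None equal 1, so t has full order 15; f is primitive.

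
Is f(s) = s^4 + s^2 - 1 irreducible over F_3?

Yes

Check for roots in F_3: f(0) = 2; f(1) = 1; f(2) = 1.
No roots, so no linear factors.
Monic irreducibles of degree 2 over GF(3): s^2 + 1, s^2 + s - 1, s^2 - s - 1.
None of them divide f (all give nonzero remainder).
No irreducible factor of degree ≤ 2 exists, so f is irreducible over GF(3).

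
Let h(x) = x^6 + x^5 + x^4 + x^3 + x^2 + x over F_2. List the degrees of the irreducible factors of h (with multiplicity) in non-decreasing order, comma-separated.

Roots in F_2: h(0) = 0 → root; h(1) = 0 → root.
Linear factors from roots: (x), (x + 1).
Complete factorization: h(x) = (x)·(x + 1)·(x^2 + x + 1)^2.
Factor degrees with multiplicity: 1 + 1 + 2 + 2 = 6.

1, 1, 2, 2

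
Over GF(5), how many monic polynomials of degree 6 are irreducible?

x^(5^6) − x is the product of all monic irreducibles of degree dividing 6; Möbius inversion gives N = (1/6) Σ μ(6/d)·5^d.
Divisors of 6: 1, 2, 3, 6; μ(6/d) for each: 1, -1, -1, 1.
Σ = 5^1 − 5^2 − 5^3 + 5^6 = 15480.
N = 15480/6 = 2580.

2580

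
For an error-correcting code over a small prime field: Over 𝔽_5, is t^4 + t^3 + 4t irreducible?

Write g(t) = t^4 + t^3 + 4t.
Check for roots in 𝔽_5: g(0) = 0 → root; g(1) = 1; g(2) = 2; g(3) = 0 → root; g(4) = 1.
g(0) = 0, so (t) divides g(t); g is reducible.

No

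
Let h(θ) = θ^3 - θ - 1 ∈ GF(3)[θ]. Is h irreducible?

Check for roots in GF(3): h(0) = 2; h(1) = 2; h(2) = 2.
No roots. A degree-3 polynomial over a field with no linear factor is irreducible.

Yes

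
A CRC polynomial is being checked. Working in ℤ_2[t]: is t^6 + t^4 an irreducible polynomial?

Write f(t) = t^6 + t^4.
Check for roots in ℤ_2: f(0) = 0 → root; f(1) = 0 → root.
f(0) = 0, so (t) divides f(t); f is reducible.

No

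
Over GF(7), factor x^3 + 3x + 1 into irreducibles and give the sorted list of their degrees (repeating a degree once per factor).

Write g(x) = x^3 + 3x + 1.
Linear factors from roots: (x + 3).
Complete factorization: g(x) = (x + 3)·(x^2 + 4x + 5).
Factor degrees with multiplicity: 1 + 2 = 3.

1, 2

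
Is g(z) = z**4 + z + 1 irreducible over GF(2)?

Yes

Check for roots in GF(2): g(0) = 1; g(1) = 1.
No roots, so no linear factors.
Monic irreducibles of degree 2 over GF(2): z**2 + z + 1.
None of them divide g (all give nonzero remainder).
No irreducible factor of degree ≤ 2 exists, so g is irreducible over GF(2).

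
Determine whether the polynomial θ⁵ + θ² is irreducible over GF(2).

No

Write P(θ) = θ⁵ + θ².
Check for roots in GF(2): P(0) = 0 → root; P(1) = 0 → root.
P(0) = 0, so (θ) divides P(θ); P is reducible.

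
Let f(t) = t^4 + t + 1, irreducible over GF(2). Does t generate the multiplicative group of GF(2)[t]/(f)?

|GF(2^4)^×| = 2^4 − 1 = 15. Prime factorization: 15 = 3·5.
f is primitive ⇔ t has order 15 in GF(2)[t]/(f), i.e. t^(15/q) ≠ 1 for each prime q | 15.
t^(5) mod f = t^2 + t.
t^(3) mod f = t^3.
None equal 1, so t has full order 15; f is primitive.

Yes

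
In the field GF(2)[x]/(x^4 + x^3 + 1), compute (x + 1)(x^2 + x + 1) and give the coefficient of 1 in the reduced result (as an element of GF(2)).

Multiply in GF(2)[x]: (x + 1)·(x^2 + x + 1) = x^3 + 1.
Reduced: x^3 + 1.

1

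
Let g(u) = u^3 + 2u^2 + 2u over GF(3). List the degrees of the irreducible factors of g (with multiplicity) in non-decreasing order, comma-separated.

Roots in GF(3): g(0) = 0 → root; g(1) = 2; g(2) = 2.
Linear factors from roots: (u).
Complete factorization: g(u) = (u)·(u^2 + 2u + 2).
Factor degrees with multiplicity: 1 + 2 = 3.

1, 2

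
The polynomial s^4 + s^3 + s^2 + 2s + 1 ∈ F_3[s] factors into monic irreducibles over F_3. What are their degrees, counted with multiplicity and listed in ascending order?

1, 1, 2

Write f(s) = s^4 + s^3 + s^2 + 2s + 1.
Roots in F_3: f(0) = 1; f(1) = 0 → root; f(2) = 0 → root.
Linear factors from roots: (s + 2), (s + 1).
Complete factorization: f(s) = (s + 1)·(s + 2)·(s^2 + s + 2).
Factor degrees with multiplicity: 1 + 1 + 2 = 4.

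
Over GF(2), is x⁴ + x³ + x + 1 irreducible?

No

Write m(x) = x⁴ + x³ + x + 1.
Check for roots in GF(2): m(0) = 1; m(1) = 0 → root.
m(1) = 0, so (x − 1) divides m(x); m is reducible.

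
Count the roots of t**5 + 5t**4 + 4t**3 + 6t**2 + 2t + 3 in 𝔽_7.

Write h(t) = t**5 + 5t**4 + 4t**3 + 6t**2 + 2t + 3.
Evaluate at each of the 7 elements of 𝔽_7:
h(0) = 3; h(1) = 0 → root; h(2) = 0 → root; h(3) = 0 → root; h(4) = 0 → root; h(5) = 4; h(6) = 0 → root.
Roots: {1, 2, 3, 4, 6}.

5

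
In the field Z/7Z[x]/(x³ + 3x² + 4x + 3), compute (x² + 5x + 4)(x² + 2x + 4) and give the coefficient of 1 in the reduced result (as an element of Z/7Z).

Multiply in Z/7Z[x]: (x² + 5x + 4)·(x² + 2x + 4) = x⁴ + 4x² + 2.
Reduce using x³ ≡ 4x² + 3x + 4 (mod x³ + 3x² + 4x + 3).
Reduced: 2x² + 2x + 4.

4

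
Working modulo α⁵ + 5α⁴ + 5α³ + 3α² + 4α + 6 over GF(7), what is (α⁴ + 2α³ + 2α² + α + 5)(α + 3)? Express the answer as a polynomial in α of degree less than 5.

Multiply in GF(7)[α]: (α⁴ + 2α³ + 2α² + α + 5)·(α + 3) = α⁵ + 5α⁴ + α³ + α + 1.
Reduce using α⁵ ≡ 2α⁴ + 2α³ + 4α² + 3α + 1 (mod α⁵ + 5α⁴ + 5α³ + 3α² + 4α + 6).
Reduced: 3α³ + 4α² + 4α + 2.

3α^3 + 4α^2 + 4α + 2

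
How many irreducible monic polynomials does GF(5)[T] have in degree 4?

Gauss's count: N_{5}(4) = (1/4) Σ_{d|4} μ(4/d)·5^d.
Divisors of 4: 1, 2, 4; μ(4/d) for each: 0, -1, 1.
Σ = − 5^2 + 5^4 = 600.
N = 600/4 = 150.

150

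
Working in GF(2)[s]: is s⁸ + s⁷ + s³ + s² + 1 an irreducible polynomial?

Write f(s) = s⁸ + s⁷ + s³ + s² + 1.
Check for roots in GF(2): f(0) = 1; f(1) = 1.
No roots, so no linear factors.
Monic irreducibles of degree 2 over GF(2): s² + s + 1.
None of them divide f (all give nonzero remainder).
Monic irreducibles of degree 3 over GF(2): s³ + s + 1, s³ + s² + 1.
None of them divide f (all give nonzero remainder).
Monic irreducibles of degree 4 over GF(2): s⁴ + s + 1, s⁴ + s³ + 1, s⁴ + s³ + s² + s + 1.
None of them divide f (all give nonzero remainder).
No irreducible factor of degree ≤ 4 exists, so f is irreducible over GF(2).

Yes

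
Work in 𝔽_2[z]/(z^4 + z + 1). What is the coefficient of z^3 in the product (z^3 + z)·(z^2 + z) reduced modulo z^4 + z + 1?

1

Multiply in 𝔽_2[z]: (z^3 + z)·(z^2 + z) = z^5 + z^4 + z^3 + z^2.
Reduce using z^4 ≡ z + 1 (mod z^4 + z + 1).
Reduced: z^3 + 1.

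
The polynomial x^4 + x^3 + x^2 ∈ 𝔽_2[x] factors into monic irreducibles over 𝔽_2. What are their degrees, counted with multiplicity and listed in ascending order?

1, 1, 2

Write h(x) = x^4 + x^3 + x^2.
Roots in 𝔽_2: h(0) = 0 → root; h(1) = 1.
Linear factors from roots: (x).
Complete factorization: h(x) = (x)^2·(x^2 + x + 1).
Factor degrees with multiplicity: 1 + 1 + 2 = 4.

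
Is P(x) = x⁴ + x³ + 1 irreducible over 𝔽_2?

Check for roots in 𝔽_2: P(0) = 1; P(1) = 1.
No roots, so no linear factors.
Monic irreducibles of degree 2 over GF(2): x² + x + 1.
None of them divide P (all give nonzero remainder).
No irreducible factor of degree ≤ 2 exists, so P is irreducible over GF(2).

Yes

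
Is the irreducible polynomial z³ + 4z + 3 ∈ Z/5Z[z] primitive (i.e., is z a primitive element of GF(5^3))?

Yes

Write f(z) = z³ + 4z + 3.
|GF(5^3)^×| = 5^3 − 1 = 124. Prime factorization: 124 = 2^2·31.
f is primitive ⇔ z has order 124 in GF(5)[z]/(f), i.e. z^(124/q) ≠ 1 for each prime q | 124.
z^(62) mod f = 4.
z^(4) mod f = z² + 2z.
None equal 1, so z has full order 124; f is primitive.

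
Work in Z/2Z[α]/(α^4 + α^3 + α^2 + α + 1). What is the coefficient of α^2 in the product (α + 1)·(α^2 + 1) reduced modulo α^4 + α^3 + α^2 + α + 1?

Multiply in Z/2Z[α]: (α + 1)·(α^2 + 1) = α^3 + α^2 + α + 1.
Reduced: α^3 + α^2 + α + 1.

1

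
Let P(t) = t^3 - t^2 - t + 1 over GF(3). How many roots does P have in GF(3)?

2

Evaluate at each of the 3 elements of GF(3):
P(0) = 1; P(1) = 0 → root; P(2) = 0 → root.
Roots: {1, 2}.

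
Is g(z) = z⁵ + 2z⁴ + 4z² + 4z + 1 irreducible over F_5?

Check for roots in F_5: g(0) = 1; g(1) = 2; g(2) = 4; g(3) = 4; g(4) = 2.
No roots, so no linear factors.
Degree-2 irreducible divisors: test the 10 monic irreducibles of degree 2 over GF(5).
None of them divide g (all give nonzero remainder).
No irreducible factor of degree ≤ 2 exists, so g is irreducible over GF(5).

Yes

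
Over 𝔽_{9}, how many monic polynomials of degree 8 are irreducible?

5380020

x^(9^8) − x is the product of all monic irreducibles of degree dividing 8; Möbius inversion gives N = (1/8) Σ μ(8/d)·9^d.
Divisors of 8: 1, 2, 4, 8; μ(8/d) for each: 0, 0, -1, 1.
Σ = − 9^4 + 9^8 = 43040160.
N = 43040160/8 = 5380020.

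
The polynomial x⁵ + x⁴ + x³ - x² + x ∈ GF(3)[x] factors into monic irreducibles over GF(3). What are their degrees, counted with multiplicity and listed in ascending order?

1, 1, 1, 2

Write f(x) = x⁵ + x⁴ + x³ - x² + x.
Roots in GF(3): f(0) = 0 → root; f(1) = 0 → root; f(2) = 0 → root.
Linear factors from roots: (x), (x - 1), (x + 1).
Complete factorization: f(x) = (x)·(x + 1)·(x - 1)·(x² + x - 1).
Factor degrees with multiplicity: 1 + 1 + 1 + 2 = 5.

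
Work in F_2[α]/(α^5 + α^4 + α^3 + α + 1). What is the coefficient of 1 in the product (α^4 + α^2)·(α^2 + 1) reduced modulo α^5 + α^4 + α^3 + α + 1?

1

Multiply in F_2[α]: (α^4 + α^2)·(α^2 + 1) = α^6 + α^2.
Reduce using α^5 ≡ α^4 + α^3 + α + 1 (mod α^5 + α^4 + α^3 + α + 1).
Reduced: α^3 + 1.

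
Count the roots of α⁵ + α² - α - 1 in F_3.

Write g(α) = α⁵ + α² - α - 1.
Evaluate at each of the 3 elements of F_3:
g(0) = 2; g(1) = 0 → root; g(2) = 0 → root.
Roots: {1, 2}.

2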